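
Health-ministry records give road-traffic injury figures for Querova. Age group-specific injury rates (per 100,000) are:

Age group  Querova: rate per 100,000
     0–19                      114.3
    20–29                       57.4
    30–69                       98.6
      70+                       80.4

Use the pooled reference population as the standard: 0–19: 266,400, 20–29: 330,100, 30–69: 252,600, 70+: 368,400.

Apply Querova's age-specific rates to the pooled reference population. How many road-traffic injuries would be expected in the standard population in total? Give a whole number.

Expected road-traffic injuries = Σ (standard pop × age-specific rate ÷ 100,000)
= 266,400×114.3/100,000 + 330,100×57.4/100,000 + 252,600×98.6/100,000 + 368,400×80.4/100,000
= 304.50 + 189.48 + 249.06 + 296.19 = 1039.23.

1039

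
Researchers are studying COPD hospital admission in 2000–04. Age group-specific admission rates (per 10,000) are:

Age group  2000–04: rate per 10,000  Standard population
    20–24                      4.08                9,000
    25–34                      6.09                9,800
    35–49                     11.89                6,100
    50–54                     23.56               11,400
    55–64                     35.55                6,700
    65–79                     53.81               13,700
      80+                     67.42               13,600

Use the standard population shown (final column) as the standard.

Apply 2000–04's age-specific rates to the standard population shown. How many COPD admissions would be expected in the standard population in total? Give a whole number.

233

Expected COPD admissions = Σ (standard pop × age-specific rate ÷ 10,000)
= 9,000×4.08/10,000 + 9,800×6.09/10,000 + 6,100×11.89/10,000 + 11,400×23.56/10,000 + 6,700×35.55/10,000 + 13,700×53.81/10,000 + 13,600×67.42/10,000
= 3.67 + 5.97 + 7.25 + 26.86 + 23.82 + 73.72 + 91.69 = 232.98.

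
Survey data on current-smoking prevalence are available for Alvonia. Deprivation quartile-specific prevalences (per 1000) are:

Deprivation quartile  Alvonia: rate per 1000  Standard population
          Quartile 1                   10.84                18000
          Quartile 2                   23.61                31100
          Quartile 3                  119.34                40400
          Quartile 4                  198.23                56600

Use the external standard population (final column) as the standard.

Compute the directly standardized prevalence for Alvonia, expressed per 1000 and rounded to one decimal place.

Standard total = 146100; weights = 0.1232, 0.2129, 0.2765, 0.3874.
Standardized rate: 0.1232×10.84 + 0.2129×23.61 + 0.2765×119.34 + 0.3874×198.23 = 116.1570 per 1000.

116.2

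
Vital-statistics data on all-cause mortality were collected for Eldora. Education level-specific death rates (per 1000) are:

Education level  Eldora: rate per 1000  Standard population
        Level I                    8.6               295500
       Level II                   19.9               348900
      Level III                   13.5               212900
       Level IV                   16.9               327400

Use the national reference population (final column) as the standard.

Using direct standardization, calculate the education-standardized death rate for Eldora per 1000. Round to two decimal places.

15.10

Standard total = 1184700; weights = 0.2494, 0.2945, 0.1797, 0.2764.
Standardized rate: 0.2494×8.6 + 0.2945×19.9 + 0.1797×13.5 + 0.2764×16.9 = 15.1022 per 1000.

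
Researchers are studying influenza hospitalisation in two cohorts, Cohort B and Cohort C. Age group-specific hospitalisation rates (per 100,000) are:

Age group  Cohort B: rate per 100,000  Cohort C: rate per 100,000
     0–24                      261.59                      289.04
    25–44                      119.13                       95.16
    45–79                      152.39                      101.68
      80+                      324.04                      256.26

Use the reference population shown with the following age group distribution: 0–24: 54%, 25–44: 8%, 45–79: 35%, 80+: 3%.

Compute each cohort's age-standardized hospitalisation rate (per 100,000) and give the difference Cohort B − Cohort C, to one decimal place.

Standard weights: 0.54, 0.08, 0.35, 0.03.
Cohort B: 0.5400×261.59 + 0.0800×119.13 + 0.3500×152.39 + 0.0300×324.04 = 213.8467 per 100,000.
Cohort C: 0.5400×289.04 + 0.0800×95.16 + 0.3500×101.68 + 0.0300×256.26 = 206.9702 per 100,000.
Difference = 213.8467 − 206.9702 = 6.8765.

6.9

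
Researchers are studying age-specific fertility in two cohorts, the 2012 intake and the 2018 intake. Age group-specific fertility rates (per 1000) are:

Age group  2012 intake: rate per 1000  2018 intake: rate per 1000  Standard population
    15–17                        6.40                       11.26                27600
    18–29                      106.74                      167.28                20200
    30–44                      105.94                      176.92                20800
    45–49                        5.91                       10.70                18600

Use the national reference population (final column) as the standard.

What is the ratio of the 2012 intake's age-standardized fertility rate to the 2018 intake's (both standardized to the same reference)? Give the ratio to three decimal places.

0.614

Standard total = 87200; weights = 0.3165, 0.2317, 0.2385, 0.2133.
The 2012 intake: 0.3165×6.40 + 0.2317×106.74 + 0.2385×105.94 + 0.2133×5.91 = 53.2829 per 1000.
The 2018 intake: 0.3165×11.26 + 0.2317×167.28 + 0.2385×176.92 + 0.2133×10.70 = 86.7980 per 1000.
Ratio = 53.2829 ÷ 86.7980 = 0.61387.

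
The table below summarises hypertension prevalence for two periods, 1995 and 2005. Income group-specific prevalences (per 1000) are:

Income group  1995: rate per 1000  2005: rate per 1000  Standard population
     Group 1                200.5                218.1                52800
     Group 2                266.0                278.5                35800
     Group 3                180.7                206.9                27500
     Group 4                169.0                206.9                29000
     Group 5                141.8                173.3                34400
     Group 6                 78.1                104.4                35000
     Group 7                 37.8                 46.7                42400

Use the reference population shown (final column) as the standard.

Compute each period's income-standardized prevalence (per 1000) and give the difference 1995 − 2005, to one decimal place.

-21.7

Standard total = 256900; weights = 0.2055, 0.1394, 0.1070, 0.1129, 0.1339, 0.1362, 0.1650.
1995: 0.2055×200.5 + 0.1394×266.0 + 0.1070×180.7 + 0.1129×169.0 + 0.1339×141.8 + 0.1362×78.1 + 0.1650×37.8 = 152.5636 per 1000.
2005: 0.2055×218.1 + 0.1394×278.5 + 0.1070×206.9 + 0.1129×206.9 + 0.1339×173.3 + 0.1362×104.4 + 0.1650×46.7 = 174.2757 per 1000.
Difference = 152.5636 − 174.2757 = -21.7121.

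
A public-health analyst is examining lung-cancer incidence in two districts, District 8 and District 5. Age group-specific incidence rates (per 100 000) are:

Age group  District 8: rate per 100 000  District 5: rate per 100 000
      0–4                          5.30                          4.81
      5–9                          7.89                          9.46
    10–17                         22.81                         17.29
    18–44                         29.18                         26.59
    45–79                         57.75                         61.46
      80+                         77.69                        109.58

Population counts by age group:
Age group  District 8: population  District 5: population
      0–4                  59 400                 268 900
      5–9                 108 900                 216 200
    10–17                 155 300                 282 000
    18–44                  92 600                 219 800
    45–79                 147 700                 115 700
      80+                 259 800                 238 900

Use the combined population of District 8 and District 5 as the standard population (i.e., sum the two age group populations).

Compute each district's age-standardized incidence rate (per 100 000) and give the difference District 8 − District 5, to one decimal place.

Combined standard total = 2 165 200; weights = 0.1516, 0.1501, 0.2020, 0.1443, 0.1217, 0.2303.
District 8: 0.1516×5.30 + 0.1501×7.89 + 0.2020×22.81 + 0.1443×29.18 + 0.1217×57.75 + 0.2303×77.69 = 35.7247 per 100 000.
District 5: 0.1516×4.81 + 0.1501×9.46 + 0.2020×17.29 + 0.1443×26.59 + 0.1217×61.46 + 0.2303×109.58 = 42.1939 per 100 000.
Difference = 35.7247 − 42.1939 = -6.4693.

-6.5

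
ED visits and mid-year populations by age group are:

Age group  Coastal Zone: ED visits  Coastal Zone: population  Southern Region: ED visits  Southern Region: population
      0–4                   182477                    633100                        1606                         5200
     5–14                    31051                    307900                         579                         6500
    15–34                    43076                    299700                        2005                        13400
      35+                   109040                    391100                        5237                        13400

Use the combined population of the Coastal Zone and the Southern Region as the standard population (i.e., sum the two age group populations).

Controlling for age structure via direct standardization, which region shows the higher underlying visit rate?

Southern Region

Age-specific rates per 1000 for the Coastal Zone: 288.228, 100.848, 143.730, 278.803.
For the Southern Region: 308.846, 89.077, 149.627, 390.821.
Combined standard total = 1670300; weights = 0.3821, 0.1882, 0.1875, 0.2422.
The Coastal Zone: 0.3821×288.228 + 0.1882×100.848 + 0.1875×143.730 + 0.2422×278.803 = 223.5887 per 1000.
The Southern Region: 0.3821×308.846 + 0.1882×89.077 + 0.1875×149.627 + 0.2422×390.821 = 257.4852 per 1000.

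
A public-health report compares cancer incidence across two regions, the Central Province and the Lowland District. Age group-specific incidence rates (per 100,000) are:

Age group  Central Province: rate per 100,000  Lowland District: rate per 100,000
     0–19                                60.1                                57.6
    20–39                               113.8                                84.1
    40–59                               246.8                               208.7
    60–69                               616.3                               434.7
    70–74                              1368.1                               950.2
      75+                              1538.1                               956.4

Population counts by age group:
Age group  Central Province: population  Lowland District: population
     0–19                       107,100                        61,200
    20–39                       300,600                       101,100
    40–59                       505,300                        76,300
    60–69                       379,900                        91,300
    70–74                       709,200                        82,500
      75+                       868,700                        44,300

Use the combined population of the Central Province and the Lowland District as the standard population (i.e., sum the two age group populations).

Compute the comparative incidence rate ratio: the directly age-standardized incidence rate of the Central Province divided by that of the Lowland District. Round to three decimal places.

Combined standard total = 3,327,500; weights = 0.0506, 0.1207, 0.1748, 0.1416, 0.2379, 0.2744.
The Central Province: 0.0506×60.1 + 0.1207×113.8 + 0.1748×246.8 + 0.1416×616.3 + 0.2379×1368.1 + 0.2744×1538.1 = 894.7191 per 100,000.
The Lowland District: 0.0506×57.6 + 0.1207×84.1 + 0.1748×208.7 + 0.1416×434.7 + 0.2379×950.2 + 0.2744×956.4 = 599.5955 per 100,000.
Ratio = 894.7191 ÷ 599.5955 = 1.49220.

1.492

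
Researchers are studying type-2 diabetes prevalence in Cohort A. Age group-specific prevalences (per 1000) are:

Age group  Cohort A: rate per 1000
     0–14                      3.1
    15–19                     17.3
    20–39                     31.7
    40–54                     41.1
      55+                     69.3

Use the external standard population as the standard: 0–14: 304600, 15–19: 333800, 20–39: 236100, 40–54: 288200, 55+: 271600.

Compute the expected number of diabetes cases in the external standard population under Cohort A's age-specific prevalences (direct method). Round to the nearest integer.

Expected diabetes cases = Σ (standard pop × age-specific rate ÷ 1000)
= 304600×3.1/1000 + 333800×17.3/1000 + 236100×31.7/1000 + 288200×41.1/1000 + 271600×69.3/1000
= 944.26 + 5774.74 + 7484.37 + 11845.02 + 18821.88 = 44870.27.

44870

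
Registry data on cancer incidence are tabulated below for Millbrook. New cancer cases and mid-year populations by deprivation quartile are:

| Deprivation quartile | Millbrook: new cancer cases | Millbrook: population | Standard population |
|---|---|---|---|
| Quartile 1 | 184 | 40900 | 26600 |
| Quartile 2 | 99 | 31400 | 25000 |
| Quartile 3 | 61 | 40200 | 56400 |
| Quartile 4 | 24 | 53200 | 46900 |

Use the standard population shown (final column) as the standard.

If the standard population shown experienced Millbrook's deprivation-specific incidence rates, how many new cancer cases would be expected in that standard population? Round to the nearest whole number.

305

Deprivation-specific rates per 100000 for Millbrook: 449.88, 315.29, 151.74, 45.11.
Expected new cancer cases = Σ (standard pop × deprivation-specific rate ÷ 100000)
= 26600×449.88/100000 + 25000×315.29/100000 + 56400×151.74/100000 + 46900×45.11/100000
= 119.67 + 78.82 + 85.58 + 21.16 = 305.23.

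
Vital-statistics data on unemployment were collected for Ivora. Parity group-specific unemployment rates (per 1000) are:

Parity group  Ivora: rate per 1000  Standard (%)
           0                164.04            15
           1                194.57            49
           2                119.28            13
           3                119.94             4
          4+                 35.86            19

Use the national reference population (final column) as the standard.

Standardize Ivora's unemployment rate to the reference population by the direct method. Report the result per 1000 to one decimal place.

147.1

Standard weights: 0.15, 0.49, 0.13, 0.04, 0.19.
Standardized rate: 0.1500×164.04 + 0.4900×194.57 + 0.1300×119.28 + 0.0400×119.94 + 0.1900×35.86 = 147.0627 per 1000.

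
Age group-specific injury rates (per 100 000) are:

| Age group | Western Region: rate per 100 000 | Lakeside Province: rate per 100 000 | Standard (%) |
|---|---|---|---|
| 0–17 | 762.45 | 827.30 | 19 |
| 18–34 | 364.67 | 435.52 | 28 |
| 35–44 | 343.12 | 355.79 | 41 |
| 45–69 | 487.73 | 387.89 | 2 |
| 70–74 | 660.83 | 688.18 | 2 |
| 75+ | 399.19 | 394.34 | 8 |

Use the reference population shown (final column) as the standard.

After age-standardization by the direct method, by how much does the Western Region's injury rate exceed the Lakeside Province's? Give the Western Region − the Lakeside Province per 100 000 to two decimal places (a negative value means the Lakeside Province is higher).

-35.52

Standard weights: 0.19, 0.28, 0.41, 0.02, 0.02, 0.08.
The Western Region: 0.1900×762.45 + 0.2800×364.67 + 0.4100×343.12 + 0.0200×487.73 + 0.0200×660.83 + 0.0800×399.19 = 442.5587 per 100 000.
The Lakeside Province: 0.1900×827.30 + 0.2800×435.52 + 0.4100×355.79 + 0.0200×387.89 + 0.0200×688.18 + 0.0800×394.34 = 478.0751 per 100 000.
Difference = 442.5587 − 478.0751 = -35.5164.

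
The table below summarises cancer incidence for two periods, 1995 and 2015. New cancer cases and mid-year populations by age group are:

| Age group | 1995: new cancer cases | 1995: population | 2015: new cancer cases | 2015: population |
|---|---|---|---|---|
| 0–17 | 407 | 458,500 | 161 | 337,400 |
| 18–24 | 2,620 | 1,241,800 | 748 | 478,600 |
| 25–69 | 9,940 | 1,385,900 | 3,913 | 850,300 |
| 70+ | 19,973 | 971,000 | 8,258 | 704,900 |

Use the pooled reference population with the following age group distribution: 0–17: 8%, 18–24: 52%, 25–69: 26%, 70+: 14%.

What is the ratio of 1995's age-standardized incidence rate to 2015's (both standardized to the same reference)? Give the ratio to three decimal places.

1.603

Age-specific rates per 100,000 for 1995: 88.77, 210.98, 717.22, 2056.95.
For 2015: 47.72, 156.29, 460.19, 1171.51.
Standard weights: 0.08, 0.52, 0.26, 0.14.
1995: 0.0800×88.77 + 0.5200×210.98 + 0.2600×717.22 + 0.1400×2056.95 = 591.2645 per 100,000.
2015: 0.0800×47.72 + 0.5200×156.29 + 0.2600×460.19 + 0.1400×1171.51 = 368.7493 per 100,000.
Ratio = 591.2645 ÷ 368.7493 = 1.60343.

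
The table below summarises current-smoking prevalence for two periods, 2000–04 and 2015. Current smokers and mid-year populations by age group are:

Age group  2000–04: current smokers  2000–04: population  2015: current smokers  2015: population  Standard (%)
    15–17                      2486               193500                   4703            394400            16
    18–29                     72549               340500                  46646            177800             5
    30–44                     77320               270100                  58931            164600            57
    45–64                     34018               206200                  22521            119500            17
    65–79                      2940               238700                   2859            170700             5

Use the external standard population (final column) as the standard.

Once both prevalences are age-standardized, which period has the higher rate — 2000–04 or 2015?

2015

Age-specific rates per 1000 for 2000–04: 12.848, 213.066, 286.264, 164.976, 12.317.
For 2015: 11.924, 262.351, 358.026, 188.460, 16.749.
Standard weights: 0.16, 0.05, 0.57, 0.17, 0.05.
2000–04: 0.1600×12.848 + 0.0500×213.066 + 0.5700×286.264 + 0.1700×164.976 + 0.0500×12.317 = 204.5413 per 1000.
2015: 0.1600×11.924 + 0.0500×262.351 + 0.5700×358.026 + 0.1700×188.460 + 0.0500×16.749 = 251.9757 per 1000.
The crude rates (151.57 vs 132.09) would put 2000–04 higher, but that reflects its age composition; once standardized to a common age structure, 2015 has the higher underlying rate.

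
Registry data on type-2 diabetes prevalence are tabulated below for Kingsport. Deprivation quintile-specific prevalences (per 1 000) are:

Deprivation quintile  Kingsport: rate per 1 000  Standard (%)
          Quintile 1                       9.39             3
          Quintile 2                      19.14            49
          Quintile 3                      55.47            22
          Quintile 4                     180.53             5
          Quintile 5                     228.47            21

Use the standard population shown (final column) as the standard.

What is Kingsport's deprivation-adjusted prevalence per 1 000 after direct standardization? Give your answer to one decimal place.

Standard weights: 0.03, 0.49, 0.22, 0.05, 0.21.
Standardized rate: 0.0300×9.39 + 0.4900×19.14 + 0.2200×55.47 + 0.0500×180.53 + 0.2100×228.47 = 78.8689 per 1 000.

78.9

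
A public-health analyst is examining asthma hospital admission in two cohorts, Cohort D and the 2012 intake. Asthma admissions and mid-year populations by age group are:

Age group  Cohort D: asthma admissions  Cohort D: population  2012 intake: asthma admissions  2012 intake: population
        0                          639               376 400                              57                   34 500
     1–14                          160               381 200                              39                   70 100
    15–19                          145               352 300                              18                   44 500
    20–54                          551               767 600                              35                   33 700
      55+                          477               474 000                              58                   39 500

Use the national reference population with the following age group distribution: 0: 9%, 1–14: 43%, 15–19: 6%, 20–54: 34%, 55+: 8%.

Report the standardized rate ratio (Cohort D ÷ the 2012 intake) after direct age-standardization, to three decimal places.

Age-specific rates per 10 000 for Cohort D: 16.98, 4.20, 4.12, 7.18, 10.06.
For the 2012 intake: 16.52, 5.56, 4.04, 10.39, 14.68.
Standard weights: 0.09, 0.43, 0.06, 0.34, 0.08.
Cohort D: 0.0900×16.98 + 0.4300×4.20 + 0.0600×4.12 + 0.3400×7.18 + 0.0800×10.06 = 6.8253 per 10 000.
The 2012 intake: 0.0900×16.52 + 0.4300×5.56 + 0.0600×4.04 + 0.3400×10.39 + 0.0800×14.68 = 8.8278 per 10 000.
Ratio = 6.8253 ÷ 8.8278 = 0.77316.

0.773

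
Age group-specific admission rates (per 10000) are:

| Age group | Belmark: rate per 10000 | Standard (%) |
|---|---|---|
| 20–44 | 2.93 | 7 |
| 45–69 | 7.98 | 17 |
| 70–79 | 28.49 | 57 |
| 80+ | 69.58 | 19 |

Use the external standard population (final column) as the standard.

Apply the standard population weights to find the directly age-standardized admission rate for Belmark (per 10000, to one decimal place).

Standard weights: 0.07, 0.17, 0.57, 0.19.
Standardized rate: 0.0700×2.93 + 0.1700×7.98 + 0.5700×28.49 + 0.1900×69.58 = 31.0212 per 10000.

31.0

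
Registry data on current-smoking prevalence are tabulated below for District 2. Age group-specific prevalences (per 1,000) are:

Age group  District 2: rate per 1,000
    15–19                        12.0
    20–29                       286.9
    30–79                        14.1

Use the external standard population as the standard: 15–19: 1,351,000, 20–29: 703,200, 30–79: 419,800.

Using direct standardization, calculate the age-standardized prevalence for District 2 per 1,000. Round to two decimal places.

90.49

Standard total = 2,474,000; weights = 0.5461, 0.2842, 0.1697.
Standardized rate: 0.5461×12.0 + 0.2842×286.9 + 0.1697×14.1 = 90.4928 per 1,000.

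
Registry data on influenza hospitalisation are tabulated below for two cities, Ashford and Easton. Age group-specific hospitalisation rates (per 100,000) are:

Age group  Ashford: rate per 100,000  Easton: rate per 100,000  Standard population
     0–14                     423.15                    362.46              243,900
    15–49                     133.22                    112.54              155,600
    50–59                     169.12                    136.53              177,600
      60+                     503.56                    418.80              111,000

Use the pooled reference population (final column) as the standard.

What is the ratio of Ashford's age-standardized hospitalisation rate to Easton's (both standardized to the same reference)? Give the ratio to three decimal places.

1.188

Standard total = 688,100; weights = 0.3545, 0.2261, 0.2581, 0.1613.
Ashford: 0.3545×423.15 + 0.2261×133.22 + 0.2581×169.12 + 0.1613×503.56 = 304.9937 per 100,000.
Easton: 0.3545×362.46 + 0.2261×112.54 + 0.2581×136.53 + 0.1613×418.80 = 256.7210 per 100,000.
Ratio = 304.9937 ÷ 256.7210 = 1.18804.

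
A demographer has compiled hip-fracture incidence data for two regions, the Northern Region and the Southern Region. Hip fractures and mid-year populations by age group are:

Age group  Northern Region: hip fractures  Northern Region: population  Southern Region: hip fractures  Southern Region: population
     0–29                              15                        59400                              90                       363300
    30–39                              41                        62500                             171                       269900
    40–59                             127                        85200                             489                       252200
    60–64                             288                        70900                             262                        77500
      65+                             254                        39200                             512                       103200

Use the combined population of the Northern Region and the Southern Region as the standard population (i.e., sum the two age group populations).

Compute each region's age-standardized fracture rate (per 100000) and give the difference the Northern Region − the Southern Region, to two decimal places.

12.69

Age-specific rates per 100000 for the Northern Region: 25.25, 65.60, 149.06, 406.21, 647.96.
For the Southern Region: 24.77, 63.36, 193.89, 338.06, 496.12.
Combined standard total = 1383300; weights = 0.3056, 0.2403, 0.2439, 0.1073, 0.1029.
The Northern Region: 0.3056×25.25 + 0.2403×65.60 + 0.2439×149.06 + 0.1073×406.21 + 0.1029×647.96 = 170.1173 per 100000.
The Southern Region: 0.3056×24.77 + 0.2403×63.36 + 0.2439×193.89 + 0.1073×338.06 + 0.1029×496.12 = 157.4264 per 100000.
Difference = 170.1173 − 157.4264 = 12.6909.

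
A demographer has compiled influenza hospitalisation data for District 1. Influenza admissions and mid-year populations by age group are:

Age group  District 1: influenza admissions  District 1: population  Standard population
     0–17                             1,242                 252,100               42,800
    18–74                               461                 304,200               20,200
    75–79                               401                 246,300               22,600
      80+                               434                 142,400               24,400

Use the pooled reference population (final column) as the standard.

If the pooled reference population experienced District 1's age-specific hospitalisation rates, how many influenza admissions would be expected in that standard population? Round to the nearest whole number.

Age-specific rates per 100,000 for District 1: 492.66, 151.55, 162.81, 304.78.
Expected influenza admissions = Σ (standard pop × age-specific rate ÷ 100,000)
= 42,800×492.66/100,000 + 20,200×151.55/100,000 + 22,600×162.81/100,000 + 24,400×304.78/100,000
= 210.86 + 30.61 + 36.79 + 74.37 = 352.63.

353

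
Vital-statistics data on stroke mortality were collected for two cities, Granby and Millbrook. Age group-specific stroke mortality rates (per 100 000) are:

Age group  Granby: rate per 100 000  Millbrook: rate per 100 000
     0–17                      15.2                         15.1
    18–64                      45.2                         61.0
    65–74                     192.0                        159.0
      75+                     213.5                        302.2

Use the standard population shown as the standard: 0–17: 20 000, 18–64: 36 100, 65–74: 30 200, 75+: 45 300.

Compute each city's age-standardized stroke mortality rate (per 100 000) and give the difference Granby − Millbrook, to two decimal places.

Standard total = 131 600; weights = 0.1520, 0.2743, 0.2295, 0.3442.
Granby: 0.1520×15.2 + 0.2743×45.2 + 0.2295×192.0 + 0.3442×213.5 = 132.2619 per 100 000.
Millbrook: 0.1520×15.1 + 0.2743×61.0 + 0.2295×159.0 + 0.3442×302.2 = 159.5407 per 100 000.
Difference = 132.2619 − 159.5407 = -27.2788.

-27.28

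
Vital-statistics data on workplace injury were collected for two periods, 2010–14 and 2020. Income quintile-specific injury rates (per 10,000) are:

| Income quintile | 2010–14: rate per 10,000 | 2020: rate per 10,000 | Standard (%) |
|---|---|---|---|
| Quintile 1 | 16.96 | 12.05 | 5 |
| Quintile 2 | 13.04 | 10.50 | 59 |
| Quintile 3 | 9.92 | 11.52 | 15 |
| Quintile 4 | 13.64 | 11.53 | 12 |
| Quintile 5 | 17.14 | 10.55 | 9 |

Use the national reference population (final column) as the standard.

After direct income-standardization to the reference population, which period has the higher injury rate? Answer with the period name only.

2010–14

Standard weights: 0.05, 0.59, 0.15, 0.12, 0.09.
2010–14: 0.0500×16.96 + 0.5900×13.04 + 0.1500×9.92 + 0.1200×13.64 + 0.0900×17.14 = 13.2090 per 10,000.
2020: 0.0500×12.05 + 0.5900×10.50 + 0.1500×11.52 + 0.1200×11.53 + 0.0900×10.55 = 10.8586 per 10,000.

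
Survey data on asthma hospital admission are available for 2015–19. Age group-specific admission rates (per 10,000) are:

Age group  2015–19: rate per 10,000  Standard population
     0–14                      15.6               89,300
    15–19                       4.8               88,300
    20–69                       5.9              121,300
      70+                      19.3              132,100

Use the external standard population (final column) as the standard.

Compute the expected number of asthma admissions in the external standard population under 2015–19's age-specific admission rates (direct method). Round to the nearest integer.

508

Expected asthma admissions = Σ (standard pop × age-specific rate ÷ 10,000)
= 89,300×15.6/10,000 + 88,300×4.8/10,000 + 121,300×5.9/10,000 + 132,100×19.3/10,000
= 139.31 + 42.38 + 71.57 + 254.95 = 508.21.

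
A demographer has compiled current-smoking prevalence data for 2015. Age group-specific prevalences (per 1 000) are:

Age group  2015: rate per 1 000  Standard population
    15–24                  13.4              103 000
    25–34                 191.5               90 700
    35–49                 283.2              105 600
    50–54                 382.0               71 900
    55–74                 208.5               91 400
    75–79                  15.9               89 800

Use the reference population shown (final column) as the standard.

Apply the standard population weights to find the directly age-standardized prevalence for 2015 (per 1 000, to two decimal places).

Standard total = 552 400; weights = 0.1865, 0.1642, 0.1912, 0.1302, 0.1655, 0.1626.
Standardized rate: 0.1865×13.4 + 0.1642×191.5 + 0.1912×283.2 + 0.1302×382.0 + 0.1655×208.5 + 0.1626×15.9 = 174.8836 per 1 000.

174.88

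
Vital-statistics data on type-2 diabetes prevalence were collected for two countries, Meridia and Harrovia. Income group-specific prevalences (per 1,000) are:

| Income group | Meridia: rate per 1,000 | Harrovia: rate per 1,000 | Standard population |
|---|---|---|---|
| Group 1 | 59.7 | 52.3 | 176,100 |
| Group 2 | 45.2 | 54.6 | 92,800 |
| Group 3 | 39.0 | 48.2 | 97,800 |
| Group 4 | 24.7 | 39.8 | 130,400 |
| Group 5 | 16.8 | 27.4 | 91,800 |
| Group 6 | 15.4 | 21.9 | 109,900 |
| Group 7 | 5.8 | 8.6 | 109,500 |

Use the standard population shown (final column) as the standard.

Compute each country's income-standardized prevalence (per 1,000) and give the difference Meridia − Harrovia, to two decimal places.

-5.48

Standard total = 808,300; weights = 0.2179, 0.1148, 0.1210, 0.1613, 0.1136, 0.1360, 0.1355.
Meridia: 0.2179×59.7 + 0.1148×45.2 + 0.1210×39.0 + 0.1613×24.7 + 0.1136×16.8 + 0.1360×15.4 + 0.1355×5.8 = 31.6870 per 1,000.
Harrovia: 0.2179×52.3 + 0.1148×54.6 + 0.1210×48.2 + 0.1613×39.8 + 0.1136×27.4 + 0.1360×21.9 + 0.1355×8.6 = 37.1701 per 1,000.
Difference = 31.6870 − 37.1701 = -5.4831.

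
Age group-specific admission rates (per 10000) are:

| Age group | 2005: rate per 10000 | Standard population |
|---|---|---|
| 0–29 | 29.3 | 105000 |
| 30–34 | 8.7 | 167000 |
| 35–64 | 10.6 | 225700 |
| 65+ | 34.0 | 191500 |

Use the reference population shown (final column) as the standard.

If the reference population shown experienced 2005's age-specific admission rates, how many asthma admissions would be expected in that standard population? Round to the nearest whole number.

Expected asthma admissions = Σ (standard pop × age-specific rate ÷ 10000)
= 105000×29.3/10000 + 167000×8.7/10000 + 225700×10.6/10000 + 191500×34.0/10000
= 307.65 + 145.29 + 239.24 + 651.10 = 1343.28.

1343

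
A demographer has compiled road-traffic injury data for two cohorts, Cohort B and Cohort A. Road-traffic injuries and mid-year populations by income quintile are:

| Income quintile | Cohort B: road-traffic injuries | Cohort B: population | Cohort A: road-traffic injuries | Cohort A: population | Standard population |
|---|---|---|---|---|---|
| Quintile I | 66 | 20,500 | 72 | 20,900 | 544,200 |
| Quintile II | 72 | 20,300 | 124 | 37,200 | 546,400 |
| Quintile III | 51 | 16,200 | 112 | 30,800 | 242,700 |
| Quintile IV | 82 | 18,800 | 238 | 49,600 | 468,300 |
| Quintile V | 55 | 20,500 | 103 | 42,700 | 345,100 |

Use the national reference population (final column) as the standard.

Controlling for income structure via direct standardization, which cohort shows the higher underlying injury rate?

Income-specific rates per 100,000 for Cohort B: 321.95, 354.68, 314.81, 436.17, 268.29.
For Cohort A: 344.50, 333.33, 363.64, 479.84, 241.22.
Standard total = 2,146,700; weights = 0.2535, 0.2545, 0.1131, 0.2181, 0.1608.
Cohort B: 0.2535×321.95 + 0.2545×354.68 + 0.1131×314.81 + 0.2181×436.17 + 0.1608×268.29 = 345.7655 per 100,000.
Cohort A: 0.2535×344.50 + 0.2545×333.33 + 0.1131×363.64 + 0.2181×479.84 + 0.1608×241.22 = 356.7411 per 100,000.

Cohort A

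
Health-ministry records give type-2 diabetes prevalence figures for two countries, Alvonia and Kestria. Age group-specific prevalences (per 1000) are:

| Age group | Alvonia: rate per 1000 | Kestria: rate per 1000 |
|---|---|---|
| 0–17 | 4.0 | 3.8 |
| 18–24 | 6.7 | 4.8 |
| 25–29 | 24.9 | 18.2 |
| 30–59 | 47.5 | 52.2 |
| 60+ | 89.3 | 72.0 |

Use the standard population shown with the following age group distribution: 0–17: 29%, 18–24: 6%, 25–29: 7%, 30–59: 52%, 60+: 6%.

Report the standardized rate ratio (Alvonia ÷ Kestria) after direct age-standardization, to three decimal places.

Standard weights: 0.29, 0.06, 0.07, 0.52, 0.06.
Alvonia: 0.2900×4.0 + 0.0600×6.7 + 0.0700×24.9 + 0.5200×47.5 + 0.0600×89.3 = 33.3630 per 1000.
Kestria: 0.2900×3.8 + 0.0600×4.8 + 0.0700×18.2 + 0.5200×52.2 + 0.0600×72.0 = 34.1280 per 1000.
Ratio = 33.3630 ÷ 34.1280 = 0.97758.

0.978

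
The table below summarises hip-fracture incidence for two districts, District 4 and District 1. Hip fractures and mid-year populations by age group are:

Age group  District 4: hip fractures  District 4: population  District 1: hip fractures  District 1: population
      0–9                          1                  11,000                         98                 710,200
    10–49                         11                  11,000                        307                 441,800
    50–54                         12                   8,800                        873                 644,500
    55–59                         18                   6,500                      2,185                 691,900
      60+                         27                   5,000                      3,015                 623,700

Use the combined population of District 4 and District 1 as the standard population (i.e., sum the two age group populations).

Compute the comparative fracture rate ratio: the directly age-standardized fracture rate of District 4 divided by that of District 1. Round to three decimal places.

1.030

Age-specific rates per 100,000 for District 4: 9.09, 100.00, 136.36, 276.92, 540.00.
For District 1: 13.80, 69.49, 135.45, 315.80, 483.41.
Combined standard total = 3,154,400; weights = 0.2286, 0.1435, 0.2071, 0.2214, 0.1993.
District 4: 0.2286×9.09 + 0.1435×100.00 + 0.2071×136.36 + 0.2214×276.92 + 0.1993×540.00 = 213.6139 per 100,000.
District 1: 0.2286×13.80 + 0.1435×69.49 + 0.2071×135.45 + 0.2214×315.80 + 0.1993×483.41 = 207.4492 per 100,000.
Ratio = 213.6139 ÷ 207.4492 = 1.02972.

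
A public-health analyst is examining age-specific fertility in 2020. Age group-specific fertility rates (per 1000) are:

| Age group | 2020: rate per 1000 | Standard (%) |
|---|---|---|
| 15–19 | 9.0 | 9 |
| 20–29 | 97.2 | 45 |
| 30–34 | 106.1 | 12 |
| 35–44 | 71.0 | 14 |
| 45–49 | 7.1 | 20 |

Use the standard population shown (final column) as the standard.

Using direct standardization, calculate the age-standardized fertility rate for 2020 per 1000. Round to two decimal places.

Standard weights: 0.09, 0.45, 0.12, 0.14, 0.20.
Standardized rate: 0.0900×9.0 + 0.4500×97.2 + 0.1200×106.1 + 0.1400×71.0 + 0.2000×7.1 = 68.6420 per 1000.

68.64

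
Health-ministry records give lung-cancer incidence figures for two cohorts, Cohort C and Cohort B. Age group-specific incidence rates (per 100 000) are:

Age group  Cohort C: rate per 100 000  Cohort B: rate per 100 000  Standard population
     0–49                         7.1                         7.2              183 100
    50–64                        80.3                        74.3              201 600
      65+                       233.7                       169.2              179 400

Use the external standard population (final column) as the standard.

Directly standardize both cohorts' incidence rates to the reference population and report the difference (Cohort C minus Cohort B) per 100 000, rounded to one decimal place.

Standard total = 564 100; weights = 0.3246, 0.3574, 0.3180.
Cohort C: 0.3246×7.1 + 0.3574×80.3 + 0.3180×233.7 = 105.3258 per 100 000.
Cohort B: 0.3246×7.2 + 0.3574×74.3 + 0.3180×169.2 = 82.7011 per 100 000.
Difference = 105.3258 − 82.7011 = 22.6247.

22.6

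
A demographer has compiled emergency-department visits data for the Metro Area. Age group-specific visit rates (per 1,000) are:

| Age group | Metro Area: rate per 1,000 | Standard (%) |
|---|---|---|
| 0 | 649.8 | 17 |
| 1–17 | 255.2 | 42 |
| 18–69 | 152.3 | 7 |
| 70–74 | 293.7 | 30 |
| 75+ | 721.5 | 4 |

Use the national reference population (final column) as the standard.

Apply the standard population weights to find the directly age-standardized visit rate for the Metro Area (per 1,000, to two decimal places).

345.28

Standard weights: 0.17, 0.42, 0.07, 0.30, 0.04.
Standardized rate: 0.1700×649.8 + 0.4200×255.2 + 0.0700×152.3 + 0.3000×293.7 + 0.0400×721.5 = 345.2810 per 1,000.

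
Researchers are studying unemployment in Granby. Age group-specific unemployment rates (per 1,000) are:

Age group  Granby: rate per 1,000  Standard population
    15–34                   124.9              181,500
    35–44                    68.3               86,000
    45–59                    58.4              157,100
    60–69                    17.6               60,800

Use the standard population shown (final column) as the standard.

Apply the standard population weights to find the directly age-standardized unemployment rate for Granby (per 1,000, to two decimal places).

79.91

Standard total = 485,400; weights = 0.3739, 0.1772, 0.3237, 0.1253.
Standardized rate: 0.3739×124.9 + 0.1772×68.3 + 0.3237×58.4 + 0.1253×17.6 = 79.9091 per 1,000.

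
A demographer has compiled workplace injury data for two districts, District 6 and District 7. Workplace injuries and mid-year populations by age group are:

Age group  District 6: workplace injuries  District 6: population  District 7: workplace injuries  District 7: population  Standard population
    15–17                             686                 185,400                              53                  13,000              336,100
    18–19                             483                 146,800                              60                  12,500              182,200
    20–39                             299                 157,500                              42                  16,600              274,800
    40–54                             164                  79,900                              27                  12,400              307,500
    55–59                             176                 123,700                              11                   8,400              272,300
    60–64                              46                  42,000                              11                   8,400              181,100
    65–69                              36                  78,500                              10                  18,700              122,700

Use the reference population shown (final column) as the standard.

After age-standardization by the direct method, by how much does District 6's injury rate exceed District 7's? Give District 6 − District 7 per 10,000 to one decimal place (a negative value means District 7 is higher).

-3.8

Age-specific rates per 10,000 for District 6: 37.00, 32.90, 18.98, 20.53, 14.23, 10.95, 4.59.
For District 7: 40.77, 48.00, 25.30, 21.77, 13.10, 13.10, 5.35.
Standard total = 1,676,700; weights = 0.2005, 0.1087, 0.1639, 0.1834, 0.1624, 0.1080, 0.0732.
District 6: 0.2005×37.00 + 0.1087×32.90 + 0.1639×18.98 + 0.1834×20.53 + 0.1624×14.23 + 0.1080×10.95 + 0.0732×4.59 = 21.6972 per 10,000.
District 7: 0.2005×40.77 + 0.1087×48.00 + 0.1639×25.30 + 0.1834×21.77 + 0.1624×13.10 + 0.1080×13.10 + 0.0732×5.35 = 25.4607 per 10,000.
Difference = 21.6972 − 25.4607 = -3.7635.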